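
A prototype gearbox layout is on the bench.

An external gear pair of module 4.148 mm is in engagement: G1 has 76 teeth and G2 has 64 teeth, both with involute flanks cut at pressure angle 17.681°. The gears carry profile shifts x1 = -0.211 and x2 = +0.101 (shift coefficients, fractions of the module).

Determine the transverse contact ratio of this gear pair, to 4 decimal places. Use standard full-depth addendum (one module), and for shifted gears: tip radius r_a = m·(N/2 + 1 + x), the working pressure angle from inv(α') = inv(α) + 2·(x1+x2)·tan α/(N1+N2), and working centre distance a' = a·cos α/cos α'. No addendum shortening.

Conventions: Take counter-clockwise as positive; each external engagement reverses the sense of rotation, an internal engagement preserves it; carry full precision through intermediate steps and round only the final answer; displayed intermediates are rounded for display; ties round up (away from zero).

1.9771

class = single-mesh tooth geometry [involute pair 76T × 64T, m = 4.148]
base radii: r_b1 = 150.178197, r_b2 = 126.465850
tip radii: r_a1 = 160.896772, r_a2 = 137.302948
inv(α') = inv(17.681°) + 2·(-0.211+0.101)·tan α/(76+64) = 0.00968276  ⇒  α' = 17.39361°
a' = a·cos α / cos α' = 290.3600·cos 17.681°/cos 17.39361° = 289.900111
action lengths: √(r_a1²−r_b1²) = 57.743228, √(r_a2²−r_b2²) = 53.464832
base pitch p_b = π·m·cos α = 12.415756
CR = (57.743228 + 53.464832 − 289.900111·sin 17.39361°)/12.415756 = 1.977082
contact ratio ≈ 1.9771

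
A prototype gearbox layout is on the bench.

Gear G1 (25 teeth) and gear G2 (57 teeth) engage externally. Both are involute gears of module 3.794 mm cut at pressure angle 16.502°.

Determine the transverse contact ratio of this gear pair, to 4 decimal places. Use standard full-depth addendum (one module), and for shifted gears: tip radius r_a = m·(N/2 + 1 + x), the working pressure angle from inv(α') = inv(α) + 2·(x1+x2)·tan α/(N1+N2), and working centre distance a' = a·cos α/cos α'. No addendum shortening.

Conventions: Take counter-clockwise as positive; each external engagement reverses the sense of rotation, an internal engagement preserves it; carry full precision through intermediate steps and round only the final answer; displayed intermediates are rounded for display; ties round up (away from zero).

single-mesh involute tooth geometry (25T engaging 57T at module 3.794)
base radii: r_b1 = 45.471556, r_b2 = 103.675147
tip radii: r_a1 = 51.219000, r_a2 = 111.923000
no profile shift: α' = α, a' = a
action lengths: √(r_a1²−r_b1²) = 23.573790, √(r_a2²−r_b2²) = 42.168967
base pitch p_b = π·m·cos α = 11.428248
CR = (23.573790 + 42.168967 − 155.554000·sin 16.50200°)/11.428248 = 1.886363
contact ratio ≈ 1.8864

1.8864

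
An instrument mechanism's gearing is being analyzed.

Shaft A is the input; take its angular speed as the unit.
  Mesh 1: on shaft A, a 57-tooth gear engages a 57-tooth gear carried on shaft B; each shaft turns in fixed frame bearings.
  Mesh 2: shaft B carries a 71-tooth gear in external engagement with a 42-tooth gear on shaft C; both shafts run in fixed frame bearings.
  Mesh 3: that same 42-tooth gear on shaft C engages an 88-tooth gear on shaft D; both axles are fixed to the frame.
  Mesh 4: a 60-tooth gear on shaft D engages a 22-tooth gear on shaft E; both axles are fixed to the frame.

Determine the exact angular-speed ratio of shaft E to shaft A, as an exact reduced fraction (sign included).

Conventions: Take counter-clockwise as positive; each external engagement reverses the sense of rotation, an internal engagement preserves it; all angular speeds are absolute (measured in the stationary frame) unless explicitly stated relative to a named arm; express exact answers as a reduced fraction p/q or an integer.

1065/484

class = fixed-axis compound train [4 meshes; 4 ratios multiply, 4 sense flips]
mesh 1 [57T→57T]: running ratio 1, sense −
mesh 2 [71T→42T]: running ratio 71/42, sense +
mesh 3 [42T→88T]: running ratio 71/88, sense −
mesh 4 [60T→22T]: running ratio 1065/484, sense +
ω_out/ω_in = 1065/484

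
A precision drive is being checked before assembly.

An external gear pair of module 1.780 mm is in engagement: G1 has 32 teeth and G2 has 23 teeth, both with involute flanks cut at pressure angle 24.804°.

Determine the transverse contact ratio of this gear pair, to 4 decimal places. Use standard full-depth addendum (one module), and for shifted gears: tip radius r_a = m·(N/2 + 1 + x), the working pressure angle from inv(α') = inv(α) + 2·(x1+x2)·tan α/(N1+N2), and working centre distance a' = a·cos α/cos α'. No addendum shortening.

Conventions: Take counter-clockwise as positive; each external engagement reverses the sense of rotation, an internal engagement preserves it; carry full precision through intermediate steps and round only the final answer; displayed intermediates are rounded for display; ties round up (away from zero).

class = single-mesh tooth geometry [involute pair 32T × 23T, m = 1.780]
base radii: r_b1 = 25.852669, r_b2 = 18.581606
tip radii: r_a1 = 30.260000, r_a2 = 22.250000
no profile shift: α' = α, a' = a
action lengths: √(r_a1²−r_b1²) = 15.726002, √(r_a2²−r_b2²) = 12.238727
base pitch p_b = π·m·cos α = 5.076160
CR = (15.726002 + 12.238727 − 48.950000·sin 24.80400°)/5.076160 = 1.463596
contact ratio ≈ 1.4636

1.4636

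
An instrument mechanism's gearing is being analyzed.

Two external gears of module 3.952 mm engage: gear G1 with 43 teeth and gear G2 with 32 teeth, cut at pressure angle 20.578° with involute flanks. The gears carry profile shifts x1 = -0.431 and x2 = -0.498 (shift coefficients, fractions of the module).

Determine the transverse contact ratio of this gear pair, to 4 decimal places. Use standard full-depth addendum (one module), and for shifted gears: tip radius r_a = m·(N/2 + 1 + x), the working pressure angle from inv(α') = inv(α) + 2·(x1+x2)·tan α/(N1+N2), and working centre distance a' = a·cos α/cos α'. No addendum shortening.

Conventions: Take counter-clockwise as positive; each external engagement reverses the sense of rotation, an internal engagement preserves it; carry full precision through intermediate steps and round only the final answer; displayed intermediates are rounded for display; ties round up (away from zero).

topology: single-mesh involute geometry — m = 3.952, 43T/32T pair
base radii: r_b1 = 79.546580, r_b2 = 59.197455
tip radii: r_a1 = 87.216688, r_a2 = 65.215904
inv(α') = inv(20.578°) + 2·(-0.431-0.498)·tan α/(43+32) = 0.00698245  ⇒  α' = 15.63578°
a' = a·cos α / cos α' = 148.2000·cos 20.578°/cos 15.63578° = 144.075631
action lengths: √(r_a1²−r_b1²) = 35.764400, √(r_a2²−r_b2²) = 27.363762
base pitch p_b = π·m·cos α = 11.623393
CR = (35.764400 + 27.363762 − 144.075631·sin 15.63578°)/11.623393 = 2.090330
contact ratio ≈ 2.0903

2.0903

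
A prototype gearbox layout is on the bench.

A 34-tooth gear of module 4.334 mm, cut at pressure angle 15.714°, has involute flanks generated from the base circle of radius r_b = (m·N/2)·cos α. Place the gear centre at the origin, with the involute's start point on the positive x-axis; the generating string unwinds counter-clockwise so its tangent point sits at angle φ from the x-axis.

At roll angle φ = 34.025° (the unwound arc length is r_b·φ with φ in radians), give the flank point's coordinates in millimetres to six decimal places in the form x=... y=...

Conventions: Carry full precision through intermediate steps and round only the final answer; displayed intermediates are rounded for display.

x=82.349105 y=4.778668

class = single-mesh tooth geometry [base-circle involute, m = 4.334, 34T]
pitch radius r_p = m·N/2 = 4.334·34/2 = 73.678000
base radius r_b = r_p·cos α = 73.678000·cos 15.714° = 70.924329
roll angle φ = 34.025° = 0.59384828 rad
x = r_b·(cos φ + φ·sin φ) = 82.349105
y = r_b·(sin φ − φ·cos φ) = 4.778668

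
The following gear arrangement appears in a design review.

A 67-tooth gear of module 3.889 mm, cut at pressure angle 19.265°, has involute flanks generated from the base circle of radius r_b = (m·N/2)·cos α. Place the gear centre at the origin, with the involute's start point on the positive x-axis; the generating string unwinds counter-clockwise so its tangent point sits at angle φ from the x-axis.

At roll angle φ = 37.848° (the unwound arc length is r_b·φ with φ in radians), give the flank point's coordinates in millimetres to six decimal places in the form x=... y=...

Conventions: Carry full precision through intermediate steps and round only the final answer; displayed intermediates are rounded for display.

recognized (one wheel, involute flank): single-mesh tooth geometry, m = 3.889, N = 67
pitch radius r_p = m·N/2 = 3.889·67/2 = 130.281500
base radius r_b = r_p·cos α = 130.281500·cos 19.265° = 122.986085
roll angle φ = 37.848° = 0.66057222 rad
x = r_b·(cos φ + φ·sin φ) = 146.961947
y = r_b·(sin φ − φ·cos φ) = 11.309027

x=146.961947 y=11.309027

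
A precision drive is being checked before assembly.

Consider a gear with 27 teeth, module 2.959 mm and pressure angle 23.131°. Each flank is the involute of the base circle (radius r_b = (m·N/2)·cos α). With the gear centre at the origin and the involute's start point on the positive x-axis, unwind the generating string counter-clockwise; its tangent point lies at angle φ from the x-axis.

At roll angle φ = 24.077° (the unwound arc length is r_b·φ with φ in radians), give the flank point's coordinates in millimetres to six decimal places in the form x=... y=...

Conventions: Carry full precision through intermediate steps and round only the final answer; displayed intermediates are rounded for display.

x=39.836855 y=0.892712

recognized (one wheel, involute flank): single-mesh tooth geometry, m = 2.959, N = 27
pitch radius r_p = m·N/2 = 2.959·27/2 = 39.946500
base radius r_b = r_p·cos α = 39.946500·cos 23.131° = 36.735164
roll angle φ = 24.077° = 0.42022292 rad
x = r_b·(cos φ + φ·sin φ) = 39.836855
y = r_b·(sin φ − φ·cos φ) = 0.892712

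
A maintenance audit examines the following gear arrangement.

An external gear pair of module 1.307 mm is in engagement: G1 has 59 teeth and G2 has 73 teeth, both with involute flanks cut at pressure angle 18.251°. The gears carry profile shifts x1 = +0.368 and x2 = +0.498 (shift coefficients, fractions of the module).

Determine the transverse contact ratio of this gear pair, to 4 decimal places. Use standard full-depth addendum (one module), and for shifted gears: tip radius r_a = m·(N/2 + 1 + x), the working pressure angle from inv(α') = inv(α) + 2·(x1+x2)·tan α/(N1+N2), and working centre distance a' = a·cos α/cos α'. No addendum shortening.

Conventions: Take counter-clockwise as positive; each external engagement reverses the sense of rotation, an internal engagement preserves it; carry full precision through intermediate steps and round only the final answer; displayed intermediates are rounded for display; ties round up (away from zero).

single-mesh involute tooth geometry (59T engaging 73T at module 1.307)
base radii: r_b1 = 36.616864, r_b2 = 45.305611
tip radii: r_a1 = 40.344476, r_a2 = 49.663386
inv(α') = inv(18.251°) + 2·(+0.368+0.498)·tan α/(59+73) = 0.01555684  ⇒  α' = 20.27797°
a' = a·cos α / cos α' = 86.2620·cos 18.251°/cos 20.27797° = 87.335319
action lengths: √(r_a1²−r_b1²) = 16.937593, √(r_a2²−r_b2²) = 20.343390
base pitch p_b = π·m·cos α = 3.899501
CR = (16.937593 + 20.343390 − 87.335319·sin 20.27797°)/3.899501 = 1.798371
contact ratio ≈ 1.7984

1.7984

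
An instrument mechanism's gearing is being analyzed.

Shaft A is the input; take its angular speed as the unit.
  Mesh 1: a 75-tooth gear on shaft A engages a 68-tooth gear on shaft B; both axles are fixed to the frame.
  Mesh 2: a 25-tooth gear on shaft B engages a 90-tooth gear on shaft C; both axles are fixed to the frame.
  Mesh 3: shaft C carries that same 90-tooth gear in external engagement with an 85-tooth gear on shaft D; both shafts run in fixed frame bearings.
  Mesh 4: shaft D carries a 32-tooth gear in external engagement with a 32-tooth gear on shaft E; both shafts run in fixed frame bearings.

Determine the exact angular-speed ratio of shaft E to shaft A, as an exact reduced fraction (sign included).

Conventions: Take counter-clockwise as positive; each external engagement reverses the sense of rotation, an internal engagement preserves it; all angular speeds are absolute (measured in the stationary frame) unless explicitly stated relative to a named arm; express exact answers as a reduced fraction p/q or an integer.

class = fixed-axis compound train [4 meshes; 4 ratios multiply, 4 sense flips]
mesh 1 [75T→68T]: running ratio 75/68, sense −
mesh 2 [25T→90T]: running ratio 125/408, sense +
mesh 3 [90T→85T]: running ratio 375/1156, sense −
mesh 4 [32T→32T]: running ratio 375/1156, sense +
ω_out/ω_in = 375/1156

375/1156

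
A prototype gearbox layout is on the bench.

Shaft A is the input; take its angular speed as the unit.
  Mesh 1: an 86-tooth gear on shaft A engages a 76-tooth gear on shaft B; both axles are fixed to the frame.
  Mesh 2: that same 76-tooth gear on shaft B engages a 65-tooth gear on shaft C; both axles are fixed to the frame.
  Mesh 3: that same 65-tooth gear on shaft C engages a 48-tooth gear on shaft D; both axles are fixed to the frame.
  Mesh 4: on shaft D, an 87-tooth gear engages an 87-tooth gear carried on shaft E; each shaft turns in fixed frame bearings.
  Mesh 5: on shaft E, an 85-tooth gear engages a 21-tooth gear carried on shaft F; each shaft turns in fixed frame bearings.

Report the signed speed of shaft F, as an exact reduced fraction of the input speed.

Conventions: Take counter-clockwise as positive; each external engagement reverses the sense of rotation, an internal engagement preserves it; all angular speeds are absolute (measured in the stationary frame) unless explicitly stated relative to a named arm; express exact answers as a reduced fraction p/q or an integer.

5-mesh fixed-axis compound train (all bearings frame-fixed)
mesh 1 [86T→76T]: |ω|/ω_in = 1×86/76 = 43/38, sense flips to −
mesh 2 [76T→65T]: |ω|/ω_in = (43/38)×76/65 = 86/65, sense flips to +
mesh 3 [65T→48T]: |ω|/ω_in = (86/65)×65/48 = 43/24, sense flips to −
mesh 4 [87T→87T]: |ω|/ω_in = (43/24)×87/87 = 43/24, sense flips to +
mesh 5 [85T→21T]: |ω|/ω_in = (43/24)×85/21 = 3655/504, sense flips to −
signed output speed (× input speed) = -3655/504

-3655/504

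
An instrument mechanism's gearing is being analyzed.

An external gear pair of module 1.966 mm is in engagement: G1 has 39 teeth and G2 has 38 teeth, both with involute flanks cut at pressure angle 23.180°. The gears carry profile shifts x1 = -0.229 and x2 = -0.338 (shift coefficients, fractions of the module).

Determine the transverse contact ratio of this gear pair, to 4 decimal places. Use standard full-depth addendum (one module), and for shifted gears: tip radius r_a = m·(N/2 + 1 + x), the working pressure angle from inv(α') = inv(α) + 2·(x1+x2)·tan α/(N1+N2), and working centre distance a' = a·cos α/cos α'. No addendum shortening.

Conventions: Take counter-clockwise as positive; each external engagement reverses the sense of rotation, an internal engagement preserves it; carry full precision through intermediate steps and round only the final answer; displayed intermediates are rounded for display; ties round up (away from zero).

class = single-mesh tooth geometry [involute pair 39T × 38T, m = 1.966]
base radii: r_b1 = 35.242161, r_b2 = 34.338516
tip radii: r_a1 = 39.852786, r_a2 = 38.655492
inv(α') = inv(23.180°) + 2·(-0.229-0.338)·tan α/(39+38) = 0.01731407  ⇒  α' = 20.98801°
a' = a·cos α / cos α' = 75.6910·cos 23.180°/cos 20.98801° = 74.525007
action lengths: √(r_a1²−r_b1²) = 18.607381, √(r_a2²−r_b2²) = 17.751433
base pitch p_b = π·m·cos α = 5.677770
CR = (18.607381 + 17.751433 − 74.525007·sin 20.98801°)/5.677770 = 1.702430
contact ratio ≈ 1.7024

1.7024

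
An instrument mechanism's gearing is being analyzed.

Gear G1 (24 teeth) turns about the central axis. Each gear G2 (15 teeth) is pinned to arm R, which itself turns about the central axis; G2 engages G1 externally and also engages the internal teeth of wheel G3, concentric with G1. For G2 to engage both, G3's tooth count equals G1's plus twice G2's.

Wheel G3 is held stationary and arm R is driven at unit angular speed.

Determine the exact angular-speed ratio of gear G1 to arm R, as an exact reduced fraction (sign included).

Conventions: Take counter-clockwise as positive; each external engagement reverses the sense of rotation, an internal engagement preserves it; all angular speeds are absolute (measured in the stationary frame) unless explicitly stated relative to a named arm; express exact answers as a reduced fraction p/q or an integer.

recognized (axles ride arm R): planetary set, 24/15/54 teeth
ring teeth: 24 + 2·15 = 54
24(ω_sun−ω_arm) = −54(ω_ring−ω_arm),  ω_ring = 0, ω_arm = 1
ω_sun = 1 − (54/24)(0−1) = 13/4
ω_out/ω_in = 13/4

13/4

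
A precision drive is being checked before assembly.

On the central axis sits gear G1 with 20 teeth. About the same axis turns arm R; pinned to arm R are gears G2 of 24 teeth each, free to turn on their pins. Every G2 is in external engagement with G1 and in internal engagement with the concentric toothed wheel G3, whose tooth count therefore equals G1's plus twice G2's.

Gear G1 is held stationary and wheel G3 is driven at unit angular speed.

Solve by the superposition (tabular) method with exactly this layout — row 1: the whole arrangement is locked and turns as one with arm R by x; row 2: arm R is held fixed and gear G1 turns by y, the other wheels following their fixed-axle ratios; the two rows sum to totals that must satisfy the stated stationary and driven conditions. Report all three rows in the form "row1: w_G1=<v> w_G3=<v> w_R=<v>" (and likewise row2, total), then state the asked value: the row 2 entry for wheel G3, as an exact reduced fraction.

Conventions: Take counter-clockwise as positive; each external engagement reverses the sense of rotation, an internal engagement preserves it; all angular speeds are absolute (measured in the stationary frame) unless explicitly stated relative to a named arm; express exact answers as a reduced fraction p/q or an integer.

row1: w_G1=17/22 w_G3=17/22 w_R=17/22
row2: w_G1=-17/22 w_G3=5/22 w_R=0
total: w_G1=0 w_G3=1 w_R=17/22
asked value: 5/22

class = planetary set [G3 = 20+2·24 = 68; Willis about the carrier]
row 1 (train locked, turned with arm): all members turn x
superposition row 2 [arm held]: sun y, ring −(20/68)·y, arm 0
boundary: total ω_sun = x + y = 0 and total ω_ring = x − (20/68)·y = 1  ⇒  y = -17/22, x = 17/22
row 2 ring = −(20/68)·(-17/22) = 5/22
totals (row 1 + row 2): sun 17/22 + (-17/22) = 0, ring 17/22 + 5/22 = 1, arm 17/22 + 0 = 17/22
asked cell (row2, ring) = 5/22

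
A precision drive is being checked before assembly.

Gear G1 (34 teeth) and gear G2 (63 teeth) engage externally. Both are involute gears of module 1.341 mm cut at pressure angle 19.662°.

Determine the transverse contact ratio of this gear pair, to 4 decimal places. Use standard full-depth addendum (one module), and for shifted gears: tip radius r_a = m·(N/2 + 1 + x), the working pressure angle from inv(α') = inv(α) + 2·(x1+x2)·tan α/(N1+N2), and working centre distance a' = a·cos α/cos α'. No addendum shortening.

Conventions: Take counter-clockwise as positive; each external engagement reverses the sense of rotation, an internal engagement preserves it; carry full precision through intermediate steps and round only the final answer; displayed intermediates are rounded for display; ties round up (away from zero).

1.7541

single-mesh involute tooth geometry (34T engaging 63T at module 1.341)
base radii: r_b1 = 21.467796, r_b2 = 39.778563
tip radii: r_a1 = 24.138000, r_a2 = 43.582500
no profile shift: α' = α, a' = a
action lengths: √(r_a1²−r_b1²) = 11.035252, √(r_a2²−r_b2²) = 17.807308
base pitch p_b = π·m·cos α = 3.967239
CR = (11.035252 + 17.807308 − 65.038500·sin 19.66200°)/3.967239 = 1.754118
contact ratio ≈ 1.7541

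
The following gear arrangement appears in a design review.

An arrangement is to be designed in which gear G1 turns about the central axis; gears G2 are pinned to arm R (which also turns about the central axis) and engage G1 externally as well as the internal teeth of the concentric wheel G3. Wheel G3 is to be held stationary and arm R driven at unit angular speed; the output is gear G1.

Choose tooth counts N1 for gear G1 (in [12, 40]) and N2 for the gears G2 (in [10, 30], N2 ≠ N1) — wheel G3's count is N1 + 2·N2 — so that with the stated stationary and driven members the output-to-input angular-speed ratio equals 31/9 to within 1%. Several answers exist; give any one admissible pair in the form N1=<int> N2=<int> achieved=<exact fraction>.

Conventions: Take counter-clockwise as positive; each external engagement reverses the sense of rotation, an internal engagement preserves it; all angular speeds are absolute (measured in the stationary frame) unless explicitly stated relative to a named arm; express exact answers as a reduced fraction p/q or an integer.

class = planetary set [ratio 31/9 wanted; Willis about the carrier]
Willis with ω_ring = 0: ω_sun/ω_arm = (N1+N3)/N1; set equal to 31/9  ⇒  N3/N1 = 31/9 − 1 = 22/9
N3 = N1 + 2·N2  ⇒  N2/N1 = (N3/N1 − 1)/2 = (22/9 − 1)/2 = 13/18
smallest multiple with N1 ≥ 12 and N2 ≥ 10: k = 1  ⇒  N1 = 1·18 = 18, N2 = 1·13 = 13 (N1 ≤ 40, N2 ≤ 30, N2 ≠ N1 ✓), N3 = 18 + 2·13 = 44
check: (N1+N3)/N1 with N1 = 18, N3 = 44 gives 31/9; |achieved − target| = 0 ≤ 31/900 ✓

N1=18 N2=13 achieved=31/9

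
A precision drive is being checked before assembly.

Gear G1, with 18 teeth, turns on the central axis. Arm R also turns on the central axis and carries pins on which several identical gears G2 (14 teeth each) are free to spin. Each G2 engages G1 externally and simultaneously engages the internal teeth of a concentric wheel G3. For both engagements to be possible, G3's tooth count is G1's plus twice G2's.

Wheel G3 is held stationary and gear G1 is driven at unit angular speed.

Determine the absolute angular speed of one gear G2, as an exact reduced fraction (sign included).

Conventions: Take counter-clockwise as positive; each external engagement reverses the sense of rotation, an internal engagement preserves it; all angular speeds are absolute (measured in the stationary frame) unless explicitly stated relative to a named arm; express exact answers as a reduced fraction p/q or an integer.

recognized (axles ride arm R): planetary set, 18/14/46 teeth
ring teeth: 18 + 2·14 = 46
18(ω_sun−ω_arm) = −46(ω_ring−ω_arm),  ω_ring = 0, ω_sun = 1
18(1−ω_arm) = −46(0−ω_arm)  ⇒  64·ω_arm = 18  ⇒  ω_arm = 9/32
sun–planet mesh: 18·(1−9/32) = −14·(ω_p−ω_arm)  ⇒  ω_p−ω_arm = -207/224
ω_p = 9/32 − 207/224 = -9/14
exact speed ratio = -9/14

-9/14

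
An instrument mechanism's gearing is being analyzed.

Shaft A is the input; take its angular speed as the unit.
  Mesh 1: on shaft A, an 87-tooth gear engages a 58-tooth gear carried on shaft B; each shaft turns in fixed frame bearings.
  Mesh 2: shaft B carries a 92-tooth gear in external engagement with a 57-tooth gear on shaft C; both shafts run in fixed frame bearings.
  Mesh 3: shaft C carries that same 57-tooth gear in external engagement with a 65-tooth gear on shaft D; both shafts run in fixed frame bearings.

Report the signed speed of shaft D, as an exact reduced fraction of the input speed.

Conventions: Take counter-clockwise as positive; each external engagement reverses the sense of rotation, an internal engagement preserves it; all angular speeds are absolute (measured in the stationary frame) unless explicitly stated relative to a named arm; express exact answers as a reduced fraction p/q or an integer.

3-mesh fixed-axis compound train (all bearings frame-fixed)
mesh 1 [87T→58T]: |ω|/ω_in = 1×87/58 = 3/2, sense flips to −
mesh 2 [92T→57T]: |ω|/ω_in = (3/2)×92/57 = 46/19, sense flips to +
mesh 3 [57T→65T]: |ω|/ω_in = (46/19)×57/65 = 138/65, sense flips to −
signed output speed (× input speed) = -138/65

-138/65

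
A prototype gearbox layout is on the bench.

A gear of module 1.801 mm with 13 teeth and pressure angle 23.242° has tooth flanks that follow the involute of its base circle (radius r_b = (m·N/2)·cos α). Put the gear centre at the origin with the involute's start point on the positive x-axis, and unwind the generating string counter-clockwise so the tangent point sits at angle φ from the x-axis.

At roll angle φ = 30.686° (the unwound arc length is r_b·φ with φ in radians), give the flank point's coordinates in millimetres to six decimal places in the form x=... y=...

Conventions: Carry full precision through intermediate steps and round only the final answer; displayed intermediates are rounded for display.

recognized (one wheel, involute flank): single-mesh tooth geometry, m = 1.801, N = 13
pitch radius r_p = m·N/2 = 1.801·13/2 = 11.706500
base radius r_b = r_p·cos α = 11.706500·cos 23.242° = 10.756474
roll angle φ = 30.686° = 0.53557173 rad
x = r_b·(cos φ + φ·sin φ) = 12.190278
y = r_b·(sin φ − φ·cos φ) = 0.535172

x=12.190278 y=0.535172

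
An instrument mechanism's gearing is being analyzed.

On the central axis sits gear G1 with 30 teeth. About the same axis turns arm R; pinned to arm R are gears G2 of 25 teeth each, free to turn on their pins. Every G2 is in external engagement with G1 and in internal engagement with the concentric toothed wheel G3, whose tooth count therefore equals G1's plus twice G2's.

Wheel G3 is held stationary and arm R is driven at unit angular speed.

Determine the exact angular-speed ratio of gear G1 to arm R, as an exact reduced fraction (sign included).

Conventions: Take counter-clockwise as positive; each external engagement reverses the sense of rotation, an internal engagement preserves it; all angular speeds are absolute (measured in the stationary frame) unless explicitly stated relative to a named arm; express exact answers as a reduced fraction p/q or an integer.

planetary set (30T centre, 25T on arm, 80T internal) — Willis relation
ring teeth: 30 + 2·25 = 80
30(ω_sun−ω_arm) = −80(ω_ring−ω_arm),  ω_ring = 0, ω_arm = 1
ω_sun = 1 − (80/30)(0−1) = 11/3
ω_out/ω_in = 11/3

11/3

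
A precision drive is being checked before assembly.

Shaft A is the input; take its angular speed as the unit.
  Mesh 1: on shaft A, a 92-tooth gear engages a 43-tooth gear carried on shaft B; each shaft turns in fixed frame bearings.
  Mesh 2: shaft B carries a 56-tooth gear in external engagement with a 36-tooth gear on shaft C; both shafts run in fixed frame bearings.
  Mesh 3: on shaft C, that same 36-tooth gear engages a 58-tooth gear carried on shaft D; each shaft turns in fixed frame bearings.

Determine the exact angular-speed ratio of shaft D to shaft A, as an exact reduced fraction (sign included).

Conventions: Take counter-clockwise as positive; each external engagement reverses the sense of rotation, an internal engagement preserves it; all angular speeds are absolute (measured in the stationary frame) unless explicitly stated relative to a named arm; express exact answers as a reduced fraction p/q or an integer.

class = fixed-axis compound train [3 meshes; 3 ratios multiply, 3 sense flips]
mesh 1 [92T→43T]: running ratio 92/43, sense −
mesh 2 [56T→36T]: running ratio 1288/387, sense +
mesh 3 [36T→58T]: running ratio 2576/1247, sense −
ω_out/ω_in = -2576/1247

-2576/1247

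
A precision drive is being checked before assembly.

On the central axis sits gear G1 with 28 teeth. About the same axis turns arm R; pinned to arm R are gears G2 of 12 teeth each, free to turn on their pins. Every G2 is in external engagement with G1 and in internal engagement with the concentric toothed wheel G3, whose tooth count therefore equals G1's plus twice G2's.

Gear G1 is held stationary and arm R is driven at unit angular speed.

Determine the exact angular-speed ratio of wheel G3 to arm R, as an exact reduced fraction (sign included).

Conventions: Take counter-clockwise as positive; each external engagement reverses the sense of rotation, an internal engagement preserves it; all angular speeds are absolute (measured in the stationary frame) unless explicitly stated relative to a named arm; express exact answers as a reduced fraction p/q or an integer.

planetary set (28T centre, 12T on arm, 52T internal) — Willis relation
ring teeth: 28 + 2·12 = 52
28(ω_sun−ω_arm) = −52(ω_ring−ω_arm),  ω_sun = 0, ω_arm = 1
ω_ring = 1 − (28/52)(0−1) = 20/13
ω_out/ω_in = 20/13

20/13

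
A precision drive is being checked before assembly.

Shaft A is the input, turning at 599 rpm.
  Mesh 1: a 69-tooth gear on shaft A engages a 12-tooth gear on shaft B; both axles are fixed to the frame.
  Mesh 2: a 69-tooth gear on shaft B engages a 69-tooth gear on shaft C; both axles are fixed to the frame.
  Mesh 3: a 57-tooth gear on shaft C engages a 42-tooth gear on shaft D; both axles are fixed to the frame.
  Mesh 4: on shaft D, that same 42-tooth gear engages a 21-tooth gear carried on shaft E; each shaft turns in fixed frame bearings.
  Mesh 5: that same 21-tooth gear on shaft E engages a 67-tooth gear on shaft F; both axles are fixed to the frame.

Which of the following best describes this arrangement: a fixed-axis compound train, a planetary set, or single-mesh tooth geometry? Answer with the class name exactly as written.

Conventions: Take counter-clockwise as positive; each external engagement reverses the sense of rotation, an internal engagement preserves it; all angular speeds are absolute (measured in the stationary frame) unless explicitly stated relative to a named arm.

recognized (6 fixed axles, 5 meshes): fixed-axis compound train
classification: fixed-axis compound train

fixed-axis compound train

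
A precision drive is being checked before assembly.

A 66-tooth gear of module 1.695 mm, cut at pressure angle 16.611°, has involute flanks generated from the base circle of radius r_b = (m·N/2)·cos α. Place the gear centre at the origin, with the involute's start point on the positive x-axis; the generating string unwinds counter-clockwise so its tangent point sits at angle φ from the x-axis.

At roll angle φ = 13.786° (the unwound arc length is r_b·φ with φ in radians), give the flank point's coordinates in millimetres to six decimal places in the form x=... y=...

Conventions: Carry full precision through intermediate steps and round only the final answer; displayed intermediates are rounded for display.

topology: single-mesh involute geometry — m = 1.695, N = 66
pitch radius r_p = m·N/2 = 1.695·66/2 = 55.935000
base radius r_b = r_p·cos α = 55.935000·cos 16.611° = 53.600704
roll angle φ = 13.786° = 0.24061109 rad
x = r_b·(cos φ + φ·sin φ) = 55.129891
y = r_b·(sin φ − φ·cos φ) = 0.247446

x=55.129891 y=0.247446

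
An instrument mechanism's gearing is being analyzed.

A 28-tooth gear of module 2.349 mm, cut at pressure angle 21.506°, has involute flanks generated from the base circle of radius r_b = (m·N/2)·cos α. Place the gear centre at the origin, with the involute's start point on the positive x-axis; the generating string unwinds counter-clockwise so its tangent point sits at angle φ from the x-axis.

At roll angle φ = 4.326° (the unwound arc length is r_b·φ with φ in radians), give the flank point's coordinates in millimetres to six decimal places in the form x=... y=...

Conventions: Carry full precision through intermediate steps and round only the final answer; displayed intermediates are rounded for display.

x=30.683536 y=0.004387

recognized (one wheel, involute flank): single-mesh tooth geometry, m = 2.349, N = 28
pitch radius r_p = m·N/2 = 2.349·28/2 = 32.886000
base radius r_b = r_p·cos α = 32.886000·cos 21.506° = 30.596450
roll angle φ = 4.326° = 0.07550294 rad
x = r_b·(cos φ + φ·sin φ) = 30.683536
y = r_b·(sin φ − φ·cos φ) = 0.004387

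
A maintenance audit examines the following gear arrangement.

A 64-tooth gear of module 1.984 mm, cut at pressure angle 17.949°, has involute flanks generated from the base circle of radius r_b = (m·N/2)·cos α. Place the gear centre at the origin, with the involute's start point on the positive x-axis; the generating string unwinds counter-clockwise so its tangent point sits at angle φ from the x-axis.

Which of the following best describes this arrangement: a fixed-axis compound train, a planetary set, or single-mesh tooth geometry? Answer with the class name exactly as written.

single-mesh tooth geometry

single-mesh involute tooth geometry (64T wheel at module 1.984)
classification: single-mesh tooth geometry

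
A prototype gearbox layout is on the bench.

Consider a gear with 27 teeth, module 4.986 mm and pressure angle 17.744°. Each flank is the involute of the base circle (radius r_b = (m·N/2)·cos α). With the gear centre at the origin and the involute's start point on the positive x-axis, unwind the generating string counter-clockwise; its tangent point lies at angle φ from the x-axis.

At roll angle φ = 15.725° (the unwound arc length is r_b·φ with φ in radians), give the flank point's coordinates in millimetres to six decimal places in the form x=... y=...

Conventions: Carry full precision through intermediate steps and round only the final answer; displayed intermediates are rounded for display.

x=66.478068 y=0.438456

recognized (one wheel, involute flank): single-mesh tooth geometry, m = 4.986, N = 27
pitch radius r_p = m·N/2 = 4.986·27/2 = 67.311000
base radius r_b = r_p·cos α = 67.311000·cos 17.744° = 64.108862
roll angle φ = 15.725° = 0.27445302 rad
x = r_b·(cos φ + φ·sin φ) = 66.478068
y = r_b·(sin φ − φ·cos φ) = 0.438456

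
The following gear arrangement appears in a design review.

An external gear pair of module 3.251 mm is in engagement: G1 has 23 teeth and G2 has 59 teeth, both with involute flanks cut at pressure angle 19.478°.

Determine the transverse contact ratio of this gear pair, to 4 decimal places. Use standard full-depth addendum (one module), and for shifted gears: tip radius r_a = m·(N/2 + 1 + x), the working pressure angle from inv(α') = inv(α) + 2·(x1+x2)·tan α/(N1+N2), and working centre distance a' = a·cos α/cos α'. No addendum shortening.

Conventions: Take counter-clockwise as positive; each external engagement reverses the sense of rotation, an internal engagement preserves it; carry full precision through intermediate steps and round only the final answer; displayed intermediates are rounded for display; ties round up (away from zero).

class = single-mesh tooth geometry [involute pair 23T × 59T, m = 3.251]
base radii: r_b1 = 35.246855, r_b2 = 90.415847
tip radii: r_a1 = 40.637500, r_a2 = 99.155500
no profile shift: α' = α, a' = a
action lengths: √(r_a1²−r_b1²) = 20.225370, √(r_a2²−r_b2²) = 40.703659
base pitch p_b = π·m·cos α = 9.628805
CR = (20.225370 + 40.703659 − 133.291000·sin 19.47800°)/9.628805 = 1.711929
contact ratio ≈ 1.7119

1.7119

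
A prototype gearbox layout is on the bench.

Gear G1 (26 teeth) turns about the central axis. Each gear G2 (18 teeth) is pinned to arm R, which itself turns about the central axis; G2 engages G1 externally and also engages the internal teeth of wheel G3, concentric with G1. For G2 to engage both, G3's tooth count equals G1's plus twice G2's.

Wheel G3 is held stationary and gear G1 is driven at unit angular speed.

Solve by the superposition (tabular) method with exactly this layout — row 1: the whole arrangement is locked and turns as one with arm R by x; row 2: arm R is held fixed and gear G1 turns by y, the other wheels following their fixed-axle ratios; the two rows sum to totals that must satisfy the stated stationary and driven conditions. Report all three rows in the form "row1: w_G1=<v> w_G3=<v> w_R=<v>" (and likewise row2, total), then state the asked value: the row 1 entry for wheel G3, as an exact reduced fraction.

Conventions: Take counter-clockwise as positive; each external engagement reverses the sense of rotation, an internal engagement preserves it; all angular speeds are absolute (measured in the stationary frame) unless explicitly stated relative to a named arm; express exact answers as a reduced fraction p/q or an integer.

recognized (axles ride arm R): planetary set, 26/18/62 teeth
row 1 — lock + rotate with arm: ω_sun = ω_ring = ω_arm = x
row 2: sun turns y, ring = −(26/62)·y, arm 0
boundary: total ω_ring = x − (26/62)·y = 0 and total ω_sun = x + y = 1  ⇒  y = 31/44, x = 13/44
row 2 ring = −(26/62)·31/44 = -13/44
totals (row 1 + row 2): sun 13/44 + 31/44 = 1, ring 13/44 + (-13/44) = 0, arm 13/44 + 0 = 13/44
asked cell (row1, ring) = 13/44

row1: w_G1=13/44 w_G3=13/44 w_R=13/44
row2: w_G1=31/44 w_G3=-13/44 w_R=0
total: w_G1=1 w_G3=0 w_R=13/44
asked value: 13/44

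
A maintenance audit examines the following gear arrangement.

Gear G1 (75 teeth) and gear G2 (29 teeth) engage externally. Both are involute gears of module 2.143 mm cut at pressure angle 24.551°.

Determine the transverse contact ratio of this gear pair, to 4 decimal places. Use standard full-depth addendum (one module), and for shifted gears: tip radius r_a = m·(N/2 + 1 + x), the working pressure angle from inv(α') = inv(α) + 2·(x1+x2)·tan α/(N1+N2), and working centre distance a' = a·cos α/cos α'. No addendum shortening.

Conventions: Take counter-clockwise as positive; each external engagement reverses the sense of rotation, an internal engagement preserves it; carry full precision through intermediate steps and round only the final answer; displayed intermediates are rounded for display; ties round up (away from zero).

recognized (one external pair, fixed centres): single-mesh tooth geometry, m = 2.143, N1 = 75, N2 = 29
base radii: r_b1 = 73.097070, r_b2 = 28.264200
tip radii: r_a1 = 82.505500, r_a2 = 33.216500
no profile shift: α' = α, a' = a
action lengths: √(r_a1²−r_b1²) = 38.261938, √(r_a2²−r_b2²) = 17.449093
base pitch p_b = π·m·cos α = 6.123766
CR = (38.261938 + 17.449093 − 111.436000·sin 24.55100°)/6.123766 = 1.536478
contact ratio ≈ 1.5365

1.5365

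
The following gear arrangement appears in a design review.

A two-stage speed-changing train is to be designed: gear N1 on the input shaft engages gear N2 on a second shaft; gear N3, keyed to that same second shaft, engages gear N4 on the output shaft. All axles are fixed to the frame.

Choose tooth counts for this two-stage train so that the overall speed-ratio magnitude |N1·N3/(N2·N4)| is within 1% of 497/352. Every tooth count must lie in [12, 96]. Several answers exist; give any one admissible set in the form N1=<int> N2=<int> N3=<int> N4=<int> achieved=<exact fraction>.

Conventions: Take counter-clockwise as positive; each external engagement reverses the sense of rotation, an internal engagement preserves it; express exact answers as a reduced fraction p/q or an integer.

class = fixed-axis compound train [2-stage, 497/352 wanted]
target = 497/352 in lowest terms: an exact hit needs N1·N3 = k·497 and N2·N4 = k·352 for one integer k, every count in [12, 96]; additionally prefer no 1:1 stage (N1 ≠ N2, N3 ≠ N4)
k = 1: no 1:1-free in-range split of k·497 and k·352 into factor pairs; take k = 2
k = 2: N1·N3 = 994 = 14·71, N2·N4 = 704 = 16·44
achieved = 14·71/(16·44) = 497/352; |achieved − target| = 0 ≤ 497/35200 ✓

N1=14 N2=16 N3=71 N4=44 achieved=497/352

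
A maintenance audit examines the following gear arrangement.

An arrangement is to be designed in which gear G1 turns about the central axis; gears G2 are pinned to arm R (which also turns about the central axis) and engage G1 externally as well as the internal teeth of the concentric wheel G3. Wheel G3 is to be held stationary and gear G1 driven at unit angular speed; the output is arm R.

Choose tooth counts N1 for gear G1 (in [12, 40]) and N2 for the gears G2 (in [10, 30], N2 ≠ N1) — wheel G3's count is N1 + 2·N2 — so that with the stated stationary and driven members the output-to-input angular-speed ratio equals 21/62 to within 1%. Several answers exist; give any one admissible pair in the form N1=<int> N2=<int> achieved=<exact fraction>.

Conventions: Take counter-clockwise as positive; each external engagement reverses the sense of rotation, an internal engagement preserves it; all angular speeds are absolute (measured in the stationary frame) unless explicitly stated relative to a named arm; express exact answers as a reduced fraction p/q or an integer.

N1=21 N2=10 achieved=21/62

class = planetary set [ratio 21/62 wanted; Willis about the carrier]
Willis with ω_ring = 0: ω_arm/ω_sun = N1/(N1+N3); set equal to 21/62  ⇒  N3/N1 = 1/(21/62) − 1 = 41/21
N3 = N1 + 2·N2  ⇒  N2/N1 = (N3/N1 − 1)/2 = (41/21 − 1)/2 = 10/21
smallest multiple with N1 ≥ 12 and N2 ≥ 10: k = 1  ⇒  N1 = 1·21 = 21, N2 = 1·10 = 10 (N1 ≤ 40, N2 ≤ 30, N2 ≠ N1 ✓), N3 = 21 + 2·10 = 41
check: N1/(N1+N3) with N1 = 21, N3 = 41 gives 21/62; |achieved − target| = 0 ≤ 21/6200 ✓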